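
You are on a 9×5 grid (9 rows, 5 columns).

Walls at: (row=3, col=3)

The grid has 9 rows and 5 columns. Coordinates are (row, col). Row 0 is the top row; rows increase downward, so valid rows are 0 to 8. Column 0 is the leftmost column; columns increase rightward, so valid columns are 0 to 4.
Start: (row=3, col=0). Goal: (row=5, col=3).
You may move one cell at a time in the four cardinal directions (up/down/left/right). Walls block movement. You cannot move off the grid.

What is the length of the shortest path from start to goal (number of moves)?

Answer: Shortest path length: 5

Derivation:
BFS from (row=3, col=0) until reaching (row=5, col=3):
  Distance 0: (row=3, col=0)
  Distance 1: (row=2, col=0), (row=3, col=1), (row=4, col=0)
  Distance 2: (row=1, col=0), (row=2, col=1), (row=3, col=2), (row=4, col=1), (row=5, col=0)
  Distance 3: (row=0, col=0), (row=1, col=1), (row=2, col=2), (row=4, col=2), (row=5, col=1), (row=6, col=0)
  Distance 4: (row=0, col=1), (row=1, col=2), (row=2, col=3), (row=4, col=3), (row=5, col=2), (row=6, col=1), (row=7, col=0)
  Distance 5: (row=0, col=2), (row=1, col=3), (row=2, col=4), (row=4, col=4), (row=5, col=3), (row=6, col=2), (row=7, col=1), (row=8, col=0)  <- goal reached here
One shortest path (5 moves): (row=3, col=0) -> (row=3, col=1) -> (row=3, col=2) -> (row=4, col=2) -> (row=4, col=3) -> (row=5, col=3)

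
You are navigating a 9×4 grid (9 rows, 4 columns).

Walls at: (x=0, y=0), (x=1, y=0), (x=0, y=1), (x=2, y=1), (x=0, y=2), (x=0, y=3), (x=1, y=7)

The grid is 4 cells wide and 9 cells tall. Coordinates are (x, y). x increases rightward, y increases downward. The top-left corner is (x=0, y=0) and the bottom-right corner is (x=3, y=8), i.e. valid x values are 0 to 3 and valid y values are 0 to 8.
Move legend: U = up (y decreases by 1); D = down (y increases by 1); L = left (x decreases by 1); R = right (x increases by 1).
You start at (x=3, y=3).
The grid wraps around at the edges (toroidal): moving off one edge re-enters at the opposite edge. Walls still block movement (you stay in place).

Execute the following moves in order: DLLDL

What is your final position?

Start: (x=3, y=3)
  D (down): (x=3, y=3) -> (x=3, y=4)
  L (left): (x=3, y=4) -> (x=2, y=4)
  L (left): (x=2, y=4) -> (x=1, y=4)
  D (down): (x=1, y=4) -> (x=1, y=5)
  L (left): (x=1, y=5) -> (x=0, y=5)
Final: (x=0, y=5)

Answer: Final position: (x=0, y=5)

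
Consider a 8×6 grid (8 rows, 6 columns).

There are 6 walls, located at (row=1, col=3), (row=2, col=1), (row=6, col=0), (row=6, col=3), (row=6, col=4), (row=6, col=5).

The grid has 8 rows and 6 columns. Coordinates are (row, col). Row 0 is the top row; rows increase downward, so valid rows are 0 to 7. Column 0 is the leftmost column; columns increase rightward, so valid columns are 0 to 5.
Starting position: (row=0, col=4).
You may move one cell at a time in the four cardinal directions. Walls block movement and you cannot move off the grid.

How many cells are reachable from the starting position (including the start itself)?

Answer: Reachable cells: 42

Derivation:
BFS flood-fill from (row=0, col=4):
  Distance 0: (row=0, col=4)
  Distance 1: (row=0, col=3), (row=0, col=5), (row=1, col=4)
  Distance 2: (row=0, col=2), (row=1, col=5), (row=2, col=4)
  Distance 3: (row=0, col=1), (row=1, col=2), (row=2, col=3), (row=2, col=5), (row=3, col=4)
  Distance 4: (row=0, col=0), (row=1, col=1), (row=2, col=2), (row=3, col=3), (row=3, col=5), (row=4, col=4)
  Distance 5: (row=1, col=0), (row=3, col=2), (row=4, col=3), (row=4, col=5), (row=5, col=4)
  Distance 6: (row=2, col=0), (row=3, col=1), (row=4, col=2), (row=5, col=3), (row=5, col=5)
  Distance 7: (row=3, col=0), (row=4, col=1), (row=5, col=2)
  Distance 8: (row=4, col=0), (row=5, col=1), (row=6, col=2)
  Distance 9: (row=5, col=0), (row=6, col=1), (row=7, col=2)
  Distance 10: (row=7, col=1), (row=7, col=3)
  Distance 11: (row=7, col=0), (row=7, col=4)
  Distance 12: (row=7, col=5)
Total reachable: 42 (grid has 42 open cells total)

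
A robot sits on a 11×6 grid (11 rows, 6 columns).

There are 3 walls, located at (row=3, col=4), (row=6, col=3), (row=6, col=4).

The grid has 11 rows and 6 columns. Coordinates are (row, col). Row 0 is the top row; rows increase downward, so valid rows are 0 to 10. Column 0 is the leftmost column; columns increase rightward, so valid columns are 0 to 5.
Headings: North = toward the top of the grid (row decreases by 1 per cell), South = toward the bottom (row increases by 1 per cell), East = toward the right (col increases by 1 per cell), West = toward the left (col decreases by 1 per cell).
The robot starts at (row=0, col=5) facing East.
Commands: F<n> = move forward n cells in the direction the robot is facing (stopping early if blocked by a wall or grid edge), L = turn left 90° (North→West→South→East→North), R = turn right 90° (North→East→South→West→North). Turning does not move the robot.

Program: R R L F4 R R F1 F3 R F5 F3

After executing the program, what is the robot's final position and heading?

Answer: Final position: (row=0, col=5), facing East

Derivation:
Start: (row=0, col=5), facing East
  R: turn right, now facing South
  R: turn right, now facing West
  L: turn left, now facing South
  F4: move forward 4, now at (row=4, col=5)
  R: turn right, now facing West
  R: turn right, now facing North
  F1: move forward 1, now at (row=3, col=5)
  F3: move forward 3, now at (row=0, col=5)
  R: turn right, now facing East
  F5: move forward 0/5 (blocked), now at (row=0, col=5)
  F3: move forward 0/3 (blocked), now at (row=0, col=5)
Final: (row=0, col=5), facing East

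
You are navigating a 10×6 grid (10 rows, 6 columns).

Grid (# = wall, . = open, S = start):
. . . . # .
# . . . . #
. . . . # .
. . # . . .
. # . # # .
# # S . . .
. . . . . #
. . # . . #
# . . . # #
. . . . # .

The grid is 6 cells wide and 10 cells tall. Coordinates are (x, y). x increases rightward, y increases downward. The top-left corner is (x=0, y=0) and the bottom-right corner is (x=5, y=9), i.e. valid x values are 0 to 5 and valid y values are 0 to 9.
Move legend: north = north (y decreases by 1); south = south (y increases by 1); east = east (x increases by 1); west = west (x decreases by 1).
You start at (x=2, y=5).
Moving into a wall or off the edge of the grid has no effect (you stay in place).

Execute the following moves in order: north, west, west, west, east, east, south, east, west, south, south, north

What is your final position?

Answer: Final position: (x=2, y=5)

Derivation:
Start: (x=2, y=5)
  north (north): (x=2, y=5) -> (x=2, y=4)
  [×3]west (west): blocked, stay at (x=2, y=4)
  east (east): blocked, stay at (x=2, y=4)
  east (east): blocked, stay at (x=2, y=4)
  south (south): (x=2, y=4) -> (x=2, y=5)
  east (east): (x=2, y=5) -> (x=3, y=5)
  west (west): (x=3, y=5) -> (x=2, y=5)
  south (south): (x=2, y=5) -> (x=2, y=6)
  south (south): blocked, stay at (x=2, y=6)
  north (north): (x=2, y=6) -> (x=2, y=5)
Final: (x=2, y=5)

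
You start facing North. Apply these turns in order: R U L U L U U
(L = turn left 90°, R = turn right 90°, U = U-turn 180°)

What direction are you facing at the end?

Answer: Final heading: West

Derivation:
Start: North
  R (right (90° clockwise)) -> East
  U (U-turn (180°)) -> West
  L (left (90° counter-clockwise)) -> South
  U (U-turn (180°)) -> North
  L (left (90° counter-clockwise)) -> West
  U (U-turn (180°)) -> East
  U (U-turn (180°)) -> West
Final: West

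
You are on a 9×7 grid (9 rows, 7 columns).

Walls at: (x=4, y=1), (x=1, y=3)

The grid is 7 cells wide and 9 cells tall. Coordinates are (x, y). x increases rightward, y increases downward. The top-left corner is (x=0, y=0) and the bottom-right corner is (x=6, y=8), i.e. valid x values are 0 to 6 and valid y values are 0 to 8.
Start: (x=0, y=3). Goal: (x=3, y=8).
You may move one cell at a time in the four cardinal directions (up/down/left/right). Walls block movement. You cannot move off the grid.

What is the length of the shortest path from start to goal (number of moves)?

BFS from (x=0, y=3) until reaching (x=3, y=8):
  Distance 0: (x=0, y=3)
  Distance 1: (x=0, y=2), (x=0, y=4)
  Distance 2: (x=0, y=1), (x=1, y=2), (x=1, y=4), (x=0, y=5)
  Distance 3: (x=0, y=0), (x=1, y=1), (x=2, y=2), (x=2, y=4), (x=1, y=5), (x=0, y=6)
  Distance 4: (x=1, y=0), (x=2, y=1), (x=3, y=2), (x=2, y=3), (x=3, y=4), (x=2, y=5), (x=1, y=6), (x=0, y=7)
  Distance 5: (x=2, y=0), (x=3, y=1), (x=4, y=2), (x=3, y=3), (x=4, y=4), (x=3, y=5), (x=2, y=6), (x=1, y=7), (x=0, y=8)
  Distance 6: (x=3, y=0), (x=5, y=2), (x=4, y=3), (x=5, y=4), (x=4, y=5), (x=3, y=6), (x=2, y=7), (x=1, y=8)
  Distance 7: (x=4, y=0), (x=5, y=1), (x=6, y=2), (x=5, y=3), (x=6, y=4), (x=5, y=5), (x=4, y=6), (x=3, y=7), (x=2, y=8)
  Distance 8: (x=5, y=0), (x=6, y=1), (x=6, y=3), (x=6, y=5), (x=5, y=6), (x=4, y=7), (x=3, y=8)  <- goal reached here
One shortest path (8 moves): (x=0, y=3) -> (x=0, y=4) -> (x=1, y=4) -> (x=2, y=4) -> (x=3, y=4) -> (x=3, y=5) -> (x=3, y=6) -> (x=3, y=7) -> (x=3, y=8)

Answer: Shortest path length: 8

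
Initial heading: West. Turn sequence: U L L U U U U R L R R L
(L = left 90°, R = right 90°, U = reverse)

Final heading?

Start: West
  U (U-turn (180°)) -> East
  L (left (90° counter-clockwise)) -> North
  L (left (90° counter-clockwise)) -> West
  U (U-turn (180°)) -> East
  U (U-turn (180°)) -> West
  U (U-turn (180°)) -> East
  U (U-turn (180°)) -> West
  R (right (90° clockwise)) -> North
  L (left (90° counter-clockwise)) -> West
  R (right (90° clockwise)) -> North
  R (right (90° clockwise)) -> East
  L (left (90° counter-clockwise)) -> North
Final: North

Answer: Final heading: North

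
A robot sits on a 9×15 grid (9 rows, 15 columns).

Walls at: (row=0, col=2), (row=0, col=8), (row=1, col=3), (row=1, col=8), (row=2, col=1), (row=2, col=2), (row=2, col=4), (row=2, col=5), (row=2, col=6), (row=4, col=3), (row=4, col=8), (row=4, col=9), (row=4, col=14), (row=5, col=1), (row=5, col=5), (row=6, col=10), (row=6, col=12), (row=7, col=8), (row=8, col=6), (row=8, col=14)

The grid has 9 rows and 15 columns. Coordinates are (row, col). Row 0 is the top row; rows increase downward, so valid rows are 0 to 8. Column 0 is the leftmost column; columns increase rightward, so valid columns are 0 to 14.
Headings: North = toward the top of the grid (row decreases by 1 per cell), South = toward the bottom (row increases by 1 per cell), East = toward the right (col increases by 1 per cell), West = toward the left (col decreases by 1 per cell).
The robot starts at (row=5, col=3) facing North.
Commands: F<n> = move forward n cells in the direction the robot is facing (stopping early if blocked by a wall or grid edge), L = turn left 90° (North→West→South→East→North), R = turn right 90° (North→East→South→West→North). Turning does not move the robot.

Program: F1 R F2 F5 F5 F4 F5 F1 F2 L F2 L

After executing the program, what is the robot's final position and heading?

Start: (row=5, col=3), facing North
  F1: move forward 0/1 (blocked), now at (row=5, col=3)
  R: turn right, now facing East
  F2: move forward 1/2 (blocked), now at (row=5, col=4)
  F5: move forward 0/5 (blocked), now at (row=5, col=4)
  F5: move forward 0/5 (blocked), now at (row=5, col=4)
  F4: move forward 0/4 (blocked), now at (row=5, col=4)
  F5: move forward 0/5 (blocked), now at (row=5, col=4)
  F1: move forward 0/1 (blocked), now at (row=5, col=4)
  F2: move forward 0/2 (blocked), now at (row=5, col=4)
  L: turn left, now facing North
  F2: move forward 2, now at (row=3, col=4)
  L: turn left, now facing West
Final: (row=3, col=4), facing West

Answer: Final position: (row=3, col=4), facing West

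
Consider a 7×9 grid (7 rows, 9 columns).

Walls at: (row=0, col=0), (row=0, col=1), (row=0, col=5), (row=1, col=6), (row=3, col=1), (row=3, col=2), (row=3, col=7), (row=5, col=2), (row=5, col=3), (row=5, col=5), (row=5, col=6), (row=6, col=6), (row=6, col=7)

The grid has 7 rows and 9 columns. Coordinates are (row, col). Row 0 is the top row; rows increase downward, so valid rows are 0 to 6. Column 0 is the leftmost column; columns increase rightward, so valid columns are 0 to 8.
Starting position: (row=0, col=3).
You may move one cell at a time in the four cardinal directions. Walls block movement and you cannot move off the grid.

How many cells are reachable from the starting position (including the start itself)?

Answer: Reachable cells: 50

Derivation:
BFS flood-fill from (row=0, col=3):
  Distance 0: (row=0, col=3)
  Distance 1: (row=0, col=2), (row=0, col=4), (row=1, col=3)
  Distance 2: (row=1, col=2), (row=1, col=4), (row=2, col=3)
  Distance 3: (row=1, col=1), (row=1, col=5), (row=2, col=2), (row=2, col=4), (row=3, col=3)
  Distance 4: (row=1, col=0), (row=2, col=1), (row=2, col=5), (row=3, col=4), (row=4, col=3)
  Distance 5: (row=2, col=0), (row=2, col=6), (row=3, col=5), (row=4, col=2), (row=4, col=4)
  Distance 6: (row=2, col=7), (row=3, col=0), (row=3, col=6), (row=4, col=1), (row=4, col=5), (row=5, col=4)
  Distance 7: (row=1, col=7), (row=2, col=8), (row=4, col=0), (row=4, col=6), (row=5, col=1), (row=6, col=4)
  Distance 8: (row=0, col=7), (row=1, col=8), (row=3, col=8), (row=4, col=7), (row=5, col=0), (row=6, col=1), (row=6, col=3), (row=6, col=5)
  Distance 9: (row=0, col=6), (row=0, col=8), (row=4, col=8), (row=5, col=7), (row=6, col=0), (row=6, col=2)
  Distance 10: (row=5, col=8)
  Distance 11: (row=6, col=8)
Total reachable: 50 (grid has 50 open cells total)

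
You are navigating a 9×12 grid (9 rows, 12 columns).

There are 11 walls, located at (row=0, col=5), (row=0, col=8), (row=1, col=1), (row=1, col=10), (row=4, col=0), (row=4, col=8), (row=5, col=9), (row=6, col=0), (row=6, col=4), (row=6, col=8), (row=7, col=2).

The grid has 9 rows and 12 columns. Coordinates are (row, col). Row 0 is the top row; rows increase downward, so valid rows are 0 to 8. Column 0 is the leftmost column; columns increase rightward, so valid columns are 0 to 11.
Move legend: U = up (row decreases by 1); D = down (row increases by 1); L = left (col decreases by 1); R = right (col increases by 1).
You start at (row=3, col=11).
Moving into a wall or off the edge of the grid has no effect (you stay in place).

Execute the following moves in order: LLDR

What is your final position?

Answer: Final position: (row=4, col=10)

Derivation:
Start: (row=3, col=11)
  L (left): (row=3, col=11) -> (row=3, col=10)
  L (left): (row=3, col=10) -> (row=3, col=9)
  D (down): (row=3, col=9) -> (row=4, col=9)
  R (right): (row=4, col=9) -> (row=4, col=10)
Final: (row=4, col=10)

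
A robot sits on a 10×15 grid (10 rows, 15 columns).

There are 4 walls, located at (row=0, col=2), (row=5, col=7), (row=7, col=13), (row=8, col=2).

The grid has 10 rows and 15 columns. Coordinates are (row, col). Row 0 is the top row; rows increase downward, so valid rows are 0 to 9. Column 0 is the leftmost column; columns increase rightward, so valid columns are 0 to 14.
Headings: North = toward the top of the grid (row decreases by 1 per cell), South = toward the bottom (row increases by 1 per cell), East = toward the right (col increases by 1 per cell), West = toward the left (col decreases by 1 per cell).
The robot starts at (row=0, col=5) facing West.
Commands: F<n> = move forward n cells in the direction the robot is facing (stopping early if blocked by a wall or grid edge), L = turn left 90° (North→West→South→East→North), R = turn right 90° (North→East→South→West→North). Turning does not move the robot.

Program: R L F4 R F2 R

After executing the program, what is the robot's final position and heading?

Answer: Final position: (row=0, col=3), facing East

Derivation:
Start: (row=0, col=5), facing West
  R: turn right, now facing North
  L: turn left, now facing West
  F4: move forward 2/4 (blocked), now at (row=0, col=3)
  R: turn right, now facing North
  F2: move forward 0/2 (blocked), now at (row=0, col=3)
  R: turn right, now facing East
Final: (row=0, col=3), facing East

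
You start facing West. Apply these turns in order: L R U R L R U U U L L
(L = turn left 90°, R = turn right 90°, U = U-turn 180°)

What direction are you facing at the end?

Start: West
  L (left (90° counter-clockwise)) -> South
  R (right (90° clockwise)) -> West
  U (U-turn (180°)) -> East
  R (right (90° clockwise)) -> South
  L (left (90° counter-clockwise)) -> East
  R (right (90° clockwise)) -> South
  U (U-turn (180°)) -> North
  U (U-turn (180°)) -> South
  U (U-turn (180°)) -> North
  L (left (90° counter-clockwise)) -> West
  L (left (90° counter-clockwise)) -> South
Final: South

Answer: Final heading: South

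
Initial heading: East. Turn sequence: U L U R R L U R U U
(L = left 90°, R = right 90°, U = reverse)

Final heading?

Start: East
  U (U-turn (180°)) -> West
  L (left (90° counter-clockwise)) -> South
  U (U-turn (180°)) -> North
  R (right (90° clockwise)) -> East
  R (right (90° clockwise)) -> South
  L (left (90° counter-clockwise)) -> East
  U (U-turn (180°)) -> West
  R (right (90° clockwise)) -> North
  U (U-turn (180°)) -> South
  U (U-turn (180°)) -> North
Final: North

Answer: Final heading: North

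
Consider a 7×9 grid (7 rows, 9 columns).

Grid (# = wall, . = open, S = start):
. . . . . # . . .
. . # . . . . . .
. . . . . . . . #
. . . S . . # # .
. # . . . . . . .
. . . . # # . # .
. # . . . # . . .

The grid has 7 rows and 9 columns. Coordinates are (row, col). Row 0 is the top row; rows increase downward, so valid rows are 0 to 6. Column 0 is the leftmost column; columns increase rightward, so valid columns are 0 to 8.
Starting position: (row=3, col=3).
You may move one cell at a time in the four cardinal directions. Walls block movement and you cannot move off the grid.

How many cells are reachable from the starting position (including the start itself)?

Answer: Reachable cells: 52

Derivation:
BFS flood-fill from (row=3, col=3):
  Distance 0: (row=3, col=3)
  Distance 1: (row=2, col=3), (row=3, col=2), (row=3, col=4), (row=4, col=3)
  Distance 2: (row=1, col=3), (row=2, col=2), (row=2, col=4), (row=3, col=1), (row=3, col=5), (row=4, col=2), (row=4, col=4), (row=5, col=3)
  Distance 3: (row=0, col=3), (row=1, col=4), (row=2, col=1), (row=2, col=5), (row=3, col=0), (row=4, col=5), (row=5, col=2), (row=6, col=3)
  Distance 4: (row=0, col=2), (row=0, col=4), (row=1, col=1), (row=1, col=5), (row=2, col=0), (row=2, col=6), (row=4, col=0), (row=4, col=6), (row=5, col=1), (row=6, col=2), (row=6, col=4)
  Distance 5: (row=0, col=1), (row=1, col=0), (row=1, col=6), (row=2, col=7), (row=4, col=7), (row=5, col=0), (row=5, col=6)
  Distance 6: (row=0, col=0), (row=0, col=6), (row=1, col=7), (row=4, col=8), (row=6, col=0), (row=6, col=6)
  Distance 7: (row=0, col=7), (row=1, col=8), (row=3, col=8), (row=5, col=8), (row=6, col=7)
  Distance 8: (row=0, col=8), (row=6, col=8)
Total reachable: 52 (grid has 52 open cells total)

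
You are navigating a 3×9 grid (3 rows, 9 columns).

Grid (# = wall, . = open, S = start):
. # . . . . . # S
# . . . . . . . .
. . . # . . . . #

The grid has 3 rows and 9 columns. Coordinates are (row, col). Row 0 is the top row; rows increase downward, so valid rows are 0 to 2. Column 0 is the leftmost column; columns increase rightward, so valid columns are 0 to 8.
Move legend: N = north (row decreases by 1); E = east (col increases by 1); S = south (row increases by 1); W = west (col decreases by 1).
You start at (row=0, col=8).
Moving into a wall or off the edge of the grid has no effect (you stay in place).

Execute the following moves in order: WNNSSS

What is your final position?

Start: (row=0, col=8)
  W (west): blocked, stay at (row=0, col=8)
  N (north): blocked, stay at (row=0, col=8)
  N (north): blocked, stay at (row=0, col=8)
  S (south): (row=0, col=8) -> (row=1, col=8)
  S (south): blocked, stay at (row=1, col=8)
  S (south): blocked, stay at (row=1, col=8)
Final: (row=1, col=8)

Answer: Final position: (row=1, col=8)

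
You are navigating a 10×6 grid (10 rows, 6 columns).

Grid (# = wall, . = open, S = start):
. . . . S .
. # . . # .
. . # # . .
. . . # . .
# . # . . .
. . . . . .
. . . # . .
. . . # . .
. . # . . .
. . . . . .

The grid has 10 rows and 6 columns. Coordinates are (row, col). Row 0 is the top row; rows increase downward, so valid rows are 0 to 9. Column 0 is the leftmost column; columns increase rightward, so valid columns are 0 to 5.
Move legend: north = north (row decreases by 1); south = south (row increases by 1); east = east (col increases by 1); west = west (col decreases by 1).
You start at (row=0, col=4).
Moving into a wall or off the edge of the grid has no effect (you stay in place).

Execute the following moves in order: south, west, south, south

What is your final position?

Answer: Final position: (row=1, col=3)

Derivation:
Start: (row=0, col=4)
  south (south): blocked, stay at (row=0, col=4)
  west (west): (row=0, col=4) -> (row=0, col=3)
  south (south): (row=0, col=3) -> (row=1, col=3)
  south (south): blocked, stay at (row=1, col=3)
Final: (row=1, col=3)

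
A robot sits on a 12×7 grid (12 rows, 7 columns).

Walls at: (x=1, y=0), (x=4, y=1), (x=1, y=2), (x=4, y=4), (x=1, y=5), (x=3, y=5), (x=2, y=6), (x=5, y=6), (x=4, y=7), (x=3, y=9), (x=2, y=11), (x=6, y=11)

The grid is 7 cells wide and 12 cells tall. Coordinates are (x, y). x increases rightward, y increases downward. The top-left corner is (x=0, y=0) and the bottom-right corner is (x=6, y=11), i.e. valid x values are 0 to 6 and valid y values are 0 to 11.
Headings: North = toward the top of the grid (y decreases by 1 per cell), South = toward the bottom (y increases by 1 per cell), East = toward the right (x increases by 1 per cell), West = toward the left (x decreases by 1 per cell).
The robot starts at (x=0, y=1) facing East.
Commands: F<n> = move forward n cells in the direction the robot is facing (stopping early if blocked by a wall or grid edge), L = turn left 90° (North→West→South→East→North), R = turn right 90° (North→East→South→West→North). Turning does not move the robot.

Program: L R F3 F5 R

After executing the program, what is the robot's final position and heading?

Answer: Final position: (x=3, y=1), facing South

Derivation:
Start: (x=0, y=1), facing East
  L: turn left, now facing North
  R: turn right, now facing East
  F3: move forward 3, now at (x=3, y=1)
  F5: move forward 0/5 (blocked), now at (x=3, y=1)
  R: turn right, now facing South
Final: (x=3, y=1), facing South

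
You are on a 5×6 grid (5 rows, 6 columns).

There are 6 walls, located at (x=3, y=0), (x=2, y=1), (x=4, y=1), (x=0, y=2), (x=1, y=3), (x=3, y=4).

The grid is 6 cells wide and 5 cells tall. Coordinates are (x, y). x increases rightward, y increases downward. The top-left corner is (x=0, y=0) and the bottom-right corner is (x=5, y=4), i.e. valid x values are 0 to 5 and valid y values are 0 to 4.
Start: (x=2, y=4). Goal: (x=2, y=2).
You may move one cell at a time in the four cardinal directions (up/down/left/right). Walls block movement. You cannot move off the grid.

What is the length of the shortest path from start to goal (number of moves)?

Answer: Shortest path length: 2

Derivation:
BFS from (x=2, y=4) until reaching (x=2, y=2):
  Distance 0: (x=2, y=4)
  Distance 1: (x=2, y=3), (x=1, y=4)
  Distance 2: (x=2, y=2), (x=3, y=3), (x=0, y=4)  <- goal reached here
One shortest path (2 moves): (x=2, y=4) -> (x=2, y=3) -> (x=2, y=2)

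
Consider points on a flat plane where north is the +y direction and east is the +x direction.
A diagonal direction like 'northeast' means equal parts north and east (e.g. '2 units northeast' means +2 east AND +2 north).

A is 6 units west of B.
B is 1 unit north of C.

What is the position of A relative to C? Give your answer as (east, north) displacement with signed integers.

Place C at the origin (east=0, north=0).
  B is 1 unit north of C: delta (east=+0, north=+1); B at (east=0, north=1).
  A is 6 units west of B: delta (east=-6, north=+0); A at (east=-6, north=1).
Therefore A relative to C: (east=-6, north=1).

Answer: A is at (east=-6, north=1) relative to C.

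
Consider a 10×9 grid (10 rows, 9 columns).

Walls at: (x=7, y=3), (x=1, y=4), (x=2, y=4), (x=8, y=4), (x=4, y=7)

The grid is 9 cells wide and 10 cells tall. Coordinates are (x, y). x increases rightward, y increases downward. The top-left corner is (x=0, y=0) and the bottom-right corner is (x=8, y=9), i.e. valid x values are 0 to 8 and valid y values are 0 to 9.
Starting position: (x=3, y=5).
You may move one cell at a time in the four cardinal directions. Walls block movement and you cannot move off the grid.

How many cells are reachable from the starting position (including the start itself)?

BFS flood-fill from (x=3, y=5):
  Distance 0: (x=3, y=5)
  Distance 1: (x=3, y=4), (x=2, y=5), (x=4, y=5), (x=3, y=6)
  Distance 2: (x=3, y=3), (x=4, y=4), (x=1, y=5), (x=5, y=5), (x=2, y=6), (x=4, y=6), (x=3, y=7)
  Distance 3: (x=3, y=2), (x=2, y=3), (x=4, y=3), (x=5, y=4), (x=0, y=5), (x=6, y=5), (x=1, y=6), (x=5, y=6), (x=2, y=7), (x=3, y=8)
  Distance 4: (x=3, y=1), (x=2, y=2), (x=4, y=2), (x=1, y=3), (x=5, y=3), (x=0, y=4), (x=6, y=4), (x=7, y=5), (x=0, y=6), (x=6, y=6), (x=1, y=7), (x=5, y=7), (x=2, y=8), (x=4, y=8), (x=3, y=9)
  Distance 5: (x=3, y=0), (x=2, y=1), (x=4, y=1), (x=1, y=2), (x=5, y=2), (x=0, y=3), (x=6, y=3), (x=7, y=4), (x=8, y=5), (x=7, y=6), (x=0, y=7), (x=6, y=7), (x=1, y=8), (x=5, y=8), (x=2, y=9), (x=4, y=9)
  Distance 6: (x=2, y=0), (x=4, y=0), (x=1, y=1), (x=5, y=1), (x=0, y=2), (x=6, y=2), (x=8, y=6), (x=7, y=7), (x=0, y=8), (x=6, y=8), (x=1, y=9), (x=5, y=9)
  Distance 7: (x=1, y=0), (x=5, y=0), (x=0, y=1), (x=6, y=1), (x=7, y=2), (x=8, y=7), (x=7, y=8), (x=0, y=9), (x=6, y=9)
  Distance 8: (x=0, y=0), (x=6, y=0), (x=7, y=1), (x=8, y=2), (x=8, y=8), (x=7, y=9)
  Distance 9: (x=7, y=0), (x=8, y=1), (x=8, y=3), (x=8, y=9)
  Distance 10: (x=8, y=0)
Total reachable: 85 (grid has 85 open cells total)

Answer: Reachable cells: 85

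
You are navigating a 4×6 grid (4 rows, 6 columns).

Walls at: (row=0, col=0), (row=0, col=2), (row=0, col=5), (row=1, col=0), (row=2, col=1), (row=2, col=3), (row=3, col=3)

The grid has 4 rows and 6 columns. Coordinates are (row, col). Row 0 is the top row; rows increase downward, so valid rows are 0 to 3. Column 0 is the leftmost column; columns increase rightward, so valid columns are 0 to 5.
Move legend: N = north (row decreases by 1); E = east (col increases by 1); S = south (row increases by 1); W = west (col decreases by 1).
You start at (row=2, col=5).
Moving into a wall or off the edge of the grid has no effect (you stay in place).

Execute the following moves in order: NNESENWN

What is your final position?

Answer: Final position: (row=0, col=4)

Derivation:
Start: (row=2, col=5)
  N (north): (row=2, col=5) -> (row=1, col=5)
  N (north): blocked, stay at (row=1, col=5)
  E (east): blocked, stay at (row=1, col=5)
  S (south): (row=1, col=5) -> (row=2, col=5)
  E (east): blocked, stay at (row=2, col=5)
  N (north): (row=2, col=5) -> (row=1, col=5)
  W (west): (row=1, col=5) -> (row=1, col=4)
  N (north): (row=1, col=4) -> (row=0, col=4)
Final: (row=0, col=4)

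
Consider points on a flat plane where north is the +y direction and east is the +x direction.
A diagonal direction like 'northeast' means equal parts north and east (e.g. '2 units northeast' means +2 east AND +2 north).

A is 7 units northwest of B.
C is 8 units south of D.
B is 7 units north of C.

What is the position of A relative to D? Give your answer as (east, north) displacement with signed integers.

Place D at the origin (east=0, north=0).
  C is 8 units south of D: delta (east=+0, north=-8); C at (east=0, north=-8).
  B is 7 units north of C: delta (east=+0, north=+7); B at (east=0, north=-1).
  A is 7 units northwest of B: delta (east=-7, north=+7); A at (east=-7, north=6).
Therefore A relative to D: (east=-7, north=6).

Answer: A is at (east=-7, north=6) relative to D.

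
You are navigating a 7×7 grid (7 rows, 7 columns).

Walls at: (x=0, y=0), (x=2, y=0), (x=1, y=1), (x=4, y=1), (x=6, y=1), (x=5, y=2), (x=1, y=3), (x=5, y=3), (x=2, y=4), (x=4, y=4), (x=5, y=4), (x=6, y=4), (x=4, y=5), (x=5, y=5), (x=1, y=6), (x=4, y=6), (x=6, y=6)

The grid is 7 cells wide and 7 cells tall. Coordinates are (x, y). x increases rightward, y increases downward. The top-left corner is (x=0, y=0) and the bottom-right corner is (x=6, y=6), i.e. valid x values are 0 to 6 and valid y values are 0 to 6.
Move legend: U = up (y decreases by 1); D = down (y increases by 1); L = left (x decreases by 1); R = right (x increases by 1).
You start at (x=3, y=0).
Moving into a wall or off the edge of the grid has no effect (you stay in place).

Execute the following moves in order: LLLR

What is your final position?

Answer: Final position: (x=4, y=0)

Derivation:
Start: (x=3, y=0)
  [×3]L (left): blocked, stay at (x=3, y=0)
  R (right): (x=3, y=0) -> (x=4, y=0)
Final: (x=4, y=0)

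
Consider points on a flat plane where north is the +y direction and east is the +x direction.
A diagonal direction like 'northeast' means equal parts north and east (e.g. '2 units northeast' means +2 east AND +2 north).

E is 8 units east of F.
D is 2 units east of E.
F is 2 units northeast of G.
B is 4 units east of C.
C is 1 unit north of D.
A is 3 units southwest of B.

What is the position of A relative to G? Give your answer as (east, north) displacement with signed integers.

Answer: A is at (east=13, north=0) relative to G.

Derivation:
Place G at the origin (east=0, north=0).
  F is 2 units northeast of G: delta (east=+2, north=+2); F at (east=2, north=2).
  E is 8 units east of F: delta (east=+8, north=+0); E at (east=10, north=2).
  D is 2 units east of E: delta (east=+2, north=+0); D at (east=12, north=2).
  C is 1 unit north of D: delta (east=+0, north=+1); C at (east=12, north=3).
  B is 4 units east of C: delta (east=+4, north=+0); B at (east=16, north=3).
  A is 3 units southwest of B: delta (east=-3, north=-3); A at (east=13, north=0).
Therefore A relative to G: (east=13, north=0).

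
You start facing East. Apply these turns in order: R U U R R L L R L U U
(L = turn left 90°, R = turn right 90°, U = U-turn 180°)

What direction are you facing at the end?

Start: East
  R (right (90° clockwise)) -> South
  U (U-turn (180°)) -> North
  U (U-turn (180°)) -> South
  R (right (90° clockwise)) -> West
  R (right (90° clockwise)) -> North
  L (left (90° counter-clockwise)) -> West
  L (left (90° counter-clockwise)) -> South
  R (right (90° clockwise)) -> West
  L (left (90° counter-clockwise)) -> South
  U (U-turn (180°)) -> North
  U (U-turn (180°)) -> South
Final: South

Answer: Final heading: South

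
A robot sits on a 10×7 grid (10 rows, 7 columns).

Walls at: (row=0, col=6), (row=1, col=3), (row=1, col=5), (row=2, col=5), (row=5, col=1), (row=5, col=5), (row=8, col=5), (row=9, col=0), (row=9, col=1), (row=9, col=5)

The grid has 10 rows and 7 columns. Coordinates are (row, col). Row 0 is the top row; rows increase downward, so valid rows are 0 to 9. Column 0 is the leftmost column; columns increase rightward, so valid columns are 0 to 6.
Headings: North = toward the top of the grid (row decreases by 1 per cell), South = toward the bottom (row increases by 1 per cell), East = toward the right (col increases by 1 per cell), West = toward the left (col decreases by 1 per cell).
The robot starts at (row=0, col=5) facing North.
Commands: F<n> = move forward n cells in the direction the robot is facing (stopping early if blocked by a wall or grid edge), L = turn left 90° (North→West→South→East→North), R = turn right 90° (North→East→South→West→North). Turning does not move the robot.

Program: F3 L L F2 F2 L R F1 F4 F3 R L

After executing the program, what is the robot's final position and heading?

Answer: Final position: (row=0, col=5), facing South

Derivation:
Start: (row=0, col=5), facing North
  F3: move forward 0/3 (blocked), now at (row=0, col=5)
  L: turn left, now facing West
  L: turn left, now facing South
  F2: move forward 0/2 (blocked), now at (row=0, col=5)
  F2: move forward 0/2 (blocked), now at (row=0, col=5)
  L: turn left, now facing East
  R: turn right, now facing South
  F1: move forward 0/1 (blocked), now at (row=0, col=5)
  F4: move forward 0/4 (blocked), now at (row=0, col=5)
  F3: move forward 0/3 (blocked), now at (row=0, col=5)
  R: turn right, now facing West
  L: turn left, now facing South
Final: (row=0, col=5), facing South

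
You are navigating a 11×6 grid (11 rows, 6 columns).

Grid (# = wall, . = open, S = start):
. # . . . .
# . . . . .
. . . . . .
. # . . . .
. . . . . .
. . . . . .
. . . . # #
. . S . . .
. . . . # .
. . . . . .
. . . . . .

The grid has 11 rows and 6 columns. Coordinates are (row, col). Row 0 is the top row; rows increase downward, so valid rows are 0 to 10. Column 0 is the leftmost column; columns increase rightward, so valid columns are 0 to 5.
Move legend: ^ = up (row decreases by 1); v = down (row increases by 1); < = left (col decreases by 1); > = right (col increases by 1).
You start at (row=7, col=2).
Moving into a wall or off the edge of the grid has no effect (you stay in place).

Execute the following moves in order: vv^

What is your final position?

Start: (row=7, col=2)
  v (down): (row=7, col=2) -> (row=8, col=2)
  v (down): (row=8, col=2) -> (row=9, col=2)
  ^ (up): (row=9, col=2) -> (row=8, col=2)
Final: (row=8, col=2)

Answer: Final position: (row=8, col=2)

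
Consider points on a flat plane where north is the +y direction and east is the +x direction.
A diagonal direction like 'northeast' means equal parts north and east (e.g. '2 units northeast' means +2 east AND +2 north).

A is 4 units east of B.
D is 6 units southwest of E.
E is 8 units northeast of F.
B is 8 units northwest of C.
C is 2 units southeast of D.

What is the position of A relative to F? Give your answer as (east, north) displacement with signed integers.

Answer: A is at (east=0, north=8) relative to F.

Derivation:
Place F at the origin (east=0, north=0).
  E is 8 units northeast of F: delta (east=+8, north=+8); E at (east=8, north=8).
  D is 6 units southwest of E: delta (east=-6, north=-6); D at (east=2, north=2).
  C is 2 units southeast of D: delta (east=+2, north=-2); C at (east=4, north=0).
  B is 8 units northwest of C: delta (east=-8, north=+8); B at (east=-4, north=8).
  A is 4 units east of B: delta (east=+4, north=+0); A at (east=0, north=8).
Therefore A relative to F: (east=0, north=8).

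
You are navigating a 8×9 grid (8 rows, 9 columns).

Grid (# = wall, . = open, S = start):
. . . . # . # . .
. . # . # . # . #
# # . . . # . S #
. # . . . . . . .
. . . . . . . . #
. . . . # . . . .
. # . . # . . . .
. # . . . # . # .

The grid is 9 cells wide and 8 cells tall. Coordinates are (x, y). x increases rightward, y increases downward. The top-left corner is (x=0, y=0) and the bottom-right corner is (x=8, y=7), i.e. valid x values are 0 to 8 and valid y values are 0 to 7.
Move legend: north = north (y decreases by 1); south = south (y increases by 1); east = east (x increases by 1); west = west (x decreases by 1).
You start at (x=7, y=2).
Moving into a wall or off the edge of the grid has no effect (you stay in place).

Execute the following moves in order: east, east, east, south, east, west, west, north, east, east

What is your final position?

Answer: Final position: (x=7, y=2)

Derivation:
Start: (x=7, y=2)
  [×3]east (east): blocked, stay at (x=7, y=2)
  south (south): (x=7, y=2) -> (x=7, y=3)
  east (east): (x=7, y=3) -> (x=8, y=3)
  west (west): (x=8, y=3) -> (x=7, y=3)
  west (west): (x=7, y=3) -> (x=6, y=3)
  north (north): (x=6, y=3) -> (x=6, y=2)
  east (east): (x=6, y=2) -> (x=7, y=2)
  east (east): blocked, stay at (x=7, y=2)
Final: (x=7, y=2)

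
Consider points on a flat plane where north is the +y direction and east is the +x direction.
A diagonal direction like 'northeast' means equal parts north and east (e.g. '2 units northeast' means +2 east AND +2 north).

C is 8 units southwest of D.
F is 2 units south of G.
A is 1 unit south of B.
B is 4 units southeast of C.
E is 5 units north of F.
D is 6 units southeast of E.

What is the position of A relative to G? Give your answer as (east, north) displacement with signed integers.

Place G at the origin (east=0, north=0).
  F is 2 units south of G: delta (east=+0, north=-2); F at (east=0, north=-2).
  E is 5 units north of F: delta (east=+0, north=+5); E at (east=0, north=3).
  D is 6 units southeast of E: delta (east=+6, north=-6); D at (east=6, north=-3).
  C is 8 units southwest of D: delta (east=-8, north=-8); C at (east=-2, north=-11).
  B is 4 units southeast of C: delta (east=+4, north=-4); B at (east=2, north=-15).
  A is 1 unit south of B: delta (east=+0, north=-1); A at (east=2, north=-16).
Therefore A relative to G: (east=2, north=-16).

Answer: A is at (east=2, north=-16) relative to G.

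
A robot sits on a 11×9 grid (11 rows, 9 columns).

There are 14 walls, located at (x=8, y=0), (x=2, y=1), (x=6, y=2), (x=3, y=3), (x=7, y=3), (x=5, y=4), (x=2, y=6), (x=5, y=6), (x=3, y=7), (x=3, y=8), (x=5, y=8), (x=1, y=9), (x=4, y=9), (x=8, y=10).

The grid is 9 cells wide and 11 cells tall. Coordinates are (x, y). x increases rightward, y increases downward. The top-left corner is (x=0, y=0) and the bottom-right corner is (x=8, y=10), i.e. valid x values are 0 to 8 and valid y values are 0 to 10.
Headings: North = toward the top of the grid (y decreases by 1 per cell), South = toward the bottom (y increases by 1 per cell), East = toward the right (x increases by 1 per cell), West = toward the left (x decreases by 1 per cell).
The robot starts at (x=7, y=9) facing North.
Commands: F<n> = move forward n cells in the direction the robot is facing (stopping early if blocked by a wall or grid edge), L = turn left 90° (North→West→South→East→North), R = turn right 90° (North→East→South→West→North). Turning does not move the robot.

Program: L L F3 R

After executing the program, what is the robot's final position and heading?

Answer: Final position: (x=7, y=10), facing West

Derivation:
Start: (x=7, y=9), facing North
  L: turn left, now facing West
  L: turn left, now facing South
  F3: move forward 1/3 (blocked), now at (x=7, y=10)
  R: turn right, now facing West
Final: (x=7, y=10), facing West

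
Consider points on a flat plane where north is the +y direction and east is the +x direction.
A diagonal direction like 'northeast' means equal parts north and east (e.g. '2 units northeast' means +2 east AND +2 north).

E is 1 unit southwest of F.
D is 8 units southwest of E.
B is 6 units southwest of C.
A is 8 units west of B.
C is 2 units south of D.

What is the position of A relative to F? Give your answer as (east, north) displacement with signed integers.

Answer: A is at (east=-23, north=-17) relative to F.

Derivation:
Place F at the origin (east=0, north=0).
  E is 1 unit southwest of F: delta (east=-1, north=-1); E at (east=-1, north=-1).
  D is 8 units southwest of E: delta (east=-8, north=-8); D at (east=-9, north=-9).
  C is 2 units south of D: delta (east=+0, north=-2); C at (east=-9, north=-11).
  B is 6 units southwest of C: delta (east=-6, north=-6); B at (east=-15, north=-17).
  A is 8 units west of B: delta (east=-8, north=+0); A at (east=-23, north=-17).
Therefore A relative to F: (east=-23, north=-17).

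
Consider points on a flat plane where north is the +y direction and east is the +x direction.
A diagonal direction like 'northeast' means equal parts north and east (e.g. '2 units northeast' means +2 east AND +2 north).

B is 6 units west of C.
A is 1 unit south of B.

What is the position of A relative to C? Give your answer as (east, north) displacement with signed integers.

Answer: A is at (east=-6, north=-1) relative to C.

Derivation:
Place C at the origin (east=0, north=0).
  B is 6 units west of C: delta (east=-6, north=+0); B at (east=-6, north=0).
  A is 1 unit south of B: delta (east=+0, north=-1); A at (east=-6, north=-1).
Therefore A relative to C: (east=-6, north=-1).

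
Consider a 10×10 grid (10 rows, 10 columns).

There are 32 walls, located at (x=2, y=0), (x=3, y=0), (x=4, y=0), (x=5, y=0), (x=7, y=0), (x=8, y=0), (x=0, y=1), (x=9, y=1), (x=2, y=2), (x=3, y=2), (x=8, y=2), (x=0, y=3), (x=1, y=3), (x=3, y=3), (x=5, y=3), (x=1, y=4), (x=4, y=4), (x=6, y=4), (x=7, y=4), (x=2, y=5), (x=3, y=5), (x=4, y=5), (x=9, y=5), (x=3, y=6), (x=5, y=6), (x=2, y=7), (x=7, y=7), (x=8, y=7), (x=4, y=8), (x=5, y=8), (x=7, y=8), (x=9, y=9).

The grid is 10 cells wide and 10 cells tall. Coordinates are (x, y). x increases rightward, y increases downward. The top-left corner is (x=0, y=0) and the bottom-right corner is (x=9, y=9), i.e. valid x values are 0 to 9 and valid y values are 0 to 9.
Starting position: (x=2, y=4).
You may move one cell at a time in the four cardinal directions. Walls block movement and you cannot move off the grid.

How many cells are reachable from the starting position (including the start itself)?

Answer: Reachable cells: 3

Derivation:
BFS flood-fill from (x=2, y=4):
  Distance 0: (x=2, y=4)
  Distance 1: (x=2, y=3), (x=3, y=4)
Total reachable: 3 (grid has 68 open cells total)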